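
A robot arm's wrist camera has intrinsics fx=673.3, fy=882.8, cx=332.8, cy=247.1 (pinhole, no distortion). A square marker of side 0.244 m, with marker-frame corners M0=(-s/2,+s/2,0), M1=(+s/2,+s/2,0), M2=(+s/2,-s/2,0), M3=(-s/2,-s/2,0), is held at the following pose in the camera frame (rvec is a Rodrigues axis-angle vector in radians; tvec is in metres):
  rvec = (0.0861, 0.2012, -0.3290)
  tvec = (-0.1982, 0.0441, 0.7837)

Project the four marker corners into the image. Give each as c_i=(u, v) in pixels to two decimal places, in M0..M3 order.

Intrinsics K: fx=673.3, fy=882.8, cx=332.8, cy=247.1
Marker side s = 0.244 m; corners in marker frame (Z=0):
  M0 = (-0.1220, +0.1220, 0)
  M1 = (+0.1220, +0.1220, 0)
  M2 = (+0.1220, -0.1220, 0)
  M3 = (-0.1220, -0.1220, 0)
rvec = (0.0861, 0.2012, -0.3290), |rvec| = θ = 0.39514 rad = 22.640°
Rodrigues: sinθ=0.38494, 1−cosθ=0.07706; R = I + sinθ·[k]× + (1−cosθ)·[k]×²:
    [+0.92660 +0.32905 +0.18202]
    [-0.31196 +0.94292 -0.11655]
    [-0.20999 +0.05121 +0.97636]
t = (-0.1982, 0.0441, 0.7837) m
M0: Pc = R·M0+t = (-0.27110, +0.19719, +0.81557); u = 673.3·(-0.27110)/0.81557 + 332.8 = 108.9896, v = 882.8·(+0.19719)/0.81557 + 247.1 = 460.5516
M1: Pc = R·M1+t = (-0.04501, +0.12108, +0.76433); u = 673.3·(-0.04501)/0.76433 + 332.8 = 293.1506, v = 882.8·(+0.12108)/0.76433 + 247.1 = 386.9449
M2: Pc = R·M2+t = (-0.12530, -0.10899, +0.75183); u = 673.3·(-0.12530)/0.75183 + 332.8 = 220.5891, v = 882.8·(-0.10899)/0.75183 + 247.1 = 119.1187
M3: Pc = R·M3+t = (-0.35139, -0.03288, +0.80307); u = 673.3·(-0.35139)/0.80307 + 332.8 = 38.1922, v = 882.8·(-0.03288)/0.80307 + 247.1 = 210.9581

c0=(108.99, 460.55) c1=(293.15, 386.94) c2=(220.59, 119.12) c3=(38.19, 210.96)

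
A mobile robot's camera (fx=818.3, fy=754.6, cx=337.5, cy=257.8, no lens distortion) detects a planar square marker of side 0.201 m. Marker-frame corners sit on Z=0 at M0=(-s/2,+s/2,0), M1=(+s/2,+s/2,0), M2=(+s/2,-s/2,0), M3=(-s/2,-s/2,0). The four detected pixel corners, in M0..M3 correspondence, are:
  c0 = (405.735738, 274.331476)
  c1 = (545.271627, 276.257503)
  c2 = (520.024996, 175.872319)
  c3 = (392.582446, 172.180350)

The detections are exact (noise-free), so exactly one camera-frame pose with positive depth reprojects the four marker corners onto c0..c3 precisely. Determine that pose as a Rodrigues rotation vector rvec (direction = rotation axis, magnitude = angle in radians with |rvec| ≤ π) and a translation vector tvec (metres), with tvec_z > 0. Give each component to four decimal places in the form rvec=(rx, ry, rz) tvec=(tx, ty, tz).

Intrinsics K: fx=818.3, fy=754.6, cx=337.5, cy=257.8
Marker side s = 0.201 m; corners in marker frame (Z=0):
  M0 = (-0.1005, +0.1005, 0)
  M1 = (+0.1005, +0.1005, 0)
  M2 = (+0.1005, -0.1005, 0)
  M3 = (-0.1005, -0.1005, 0)
Detected image corners:
  c0 = (405.735738, 274.331476) px
  c1 = (545.271627, 276.257503) px
  c2 = (520.024996, 175.872319) px
  c3 = (392.582446, 172.180350) px
Planar DLT: solve 8×8 A·h = b for H (H[2,2]=1):
  H  [+709.15016 -120.84544 +466.12351]
  H  [+36.56947 +399.29914 +222.30796]
  H  [+0.09966 -0.46505 +1.00000]
B = K⁻¹H; ‖b₁‖=0.831630, ‖b₂‖=0.831630; λ = 2/(‖b₁‖+‖b₂‖) = 1.202458, sign → tz>0 ⇒ λ=+1.202458
r₁ = λ·B[:,0] = (+0.99264,+0.01733,+0.11983); r₂ = λ·B[:,1] = (+0.05306,+0.82733,-0.55920)
r₃ = r₁×r₂ = (-0.10884,+0.56145,+0.82032); SVD([r₁ r₂ r₃]) → R = UVᵀ:
  R  [+0.99264 +0.05306 -0.10884]
  R  [+0.01733 +0.82733 +0.56145]
  R  [+0.11983 -0.55920 +0.82032]
t = (+0.18901, -0.05656, +1.20246) m
tr R = 2.640296; θ = arccos((tr R − 1)/2) = 0.609126 rad = 34.900°
axis k = ((R−Rᵀ)₃₂, (R−Rᵀ)₁₃, (R−Rᵀ)₂₁) / (2 sinθ) = (-0.979333, -0.199833, -0.031222)
rvec = θ·k = (-0.596537, -0.121723, -0.019018)

rvec=(-0.5965, -0.1217, -0.0190) tvec=(0.1890, -0.0566, 1.2025)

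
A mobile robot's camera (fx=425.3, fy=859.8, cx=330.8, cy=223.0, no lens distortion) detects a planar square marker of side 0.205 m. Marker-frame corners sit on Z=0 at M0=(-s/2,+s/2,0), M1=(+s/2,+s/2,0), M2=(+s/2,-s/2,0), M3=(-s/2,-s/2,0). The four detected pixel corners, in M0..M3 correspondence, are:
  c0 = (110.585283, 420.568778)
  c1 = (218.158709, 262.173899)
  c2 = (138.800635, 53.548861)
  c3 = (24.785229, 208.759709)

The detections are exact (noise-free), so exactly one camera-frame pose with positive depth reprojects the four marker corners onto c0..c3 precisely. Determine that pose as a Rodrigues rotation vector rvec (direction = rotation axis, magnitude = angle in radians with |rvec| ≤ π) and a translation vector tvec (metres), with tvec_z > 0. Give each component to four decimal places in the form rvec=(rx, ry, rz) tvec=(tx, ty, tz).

rvec=(0.0562, -0.1512, -0.6368) tvec=(-0.3256, 0.0105, 0.6720)

Intrinsics K: fx=425.3, fy=859.8, cx=330.8, cy=223.0
Marker side s = 0.205 m; corners in marker frame (Z=0):
  M0 = (-0.1025, +0.1025, 0)
  M1 = (+0.1025, +0.1025, 0)
  M2 = (+0.1025, -0.1025, 0)
  M3 = (-0.1025, -0.1025, 0)
Detected image corners:
  c0 = (110.585283, 420.568778) px
  c1 = (218.158709, 262.173899) px
  c2 = (138.800635, 53.548861) px
  c3 = (24.785229, 208.759709) px
Planar DLT: solve 8×8 A·h = b for H (H[2,2]=1):
  H  [+562.80390 +420.60916 +124.74583]
  H  [-721.66572 +1060.00827 +236.37112]
  H  [+0.18345 +0.14689 +1.00000]
B = K⁻¹H; ‖b₁‖=1.488002, ‖b₂‖=1.488002; λ = 2/(‖b₁‖+‖b₂‖) = 0.672042, sign → tz>0 ⇒ λ=+0.672042
r₁ = λ·B[:,0] = (+0.79343,-0.59605,+0.12329); r₂ = λ·B[:,1] = (+0.58785,+0.80293,+0.09872)
r₃ = r₁×r₂ = (-0.15783,-0.00585,+0.98745); SVD([r₁ r₂ r₃]) → R = UVᵀ:
  R  [+0.79343 +0.58785 -0.15783]
  R  [-0.59605 +0.80293 -0.00585]
  R  [+0.12329 +0.09872 +0.98745]
t = (-0.32560, +0.01045, +0.67204) m
tr R = 2.583801; θ = arccos((tr R − 1)/2) = 0.656881 rad = 37.637°
axis k = ((R−Rᵀ)₃₂, (R−Rᵀ)₁₃, (R−Rᵀ)₂₁) / (2 sinθ) = (+0.085621, -0.230182, -0.969374)
rvec = θ·k = (+0.056243, -0.151202, -0.636763)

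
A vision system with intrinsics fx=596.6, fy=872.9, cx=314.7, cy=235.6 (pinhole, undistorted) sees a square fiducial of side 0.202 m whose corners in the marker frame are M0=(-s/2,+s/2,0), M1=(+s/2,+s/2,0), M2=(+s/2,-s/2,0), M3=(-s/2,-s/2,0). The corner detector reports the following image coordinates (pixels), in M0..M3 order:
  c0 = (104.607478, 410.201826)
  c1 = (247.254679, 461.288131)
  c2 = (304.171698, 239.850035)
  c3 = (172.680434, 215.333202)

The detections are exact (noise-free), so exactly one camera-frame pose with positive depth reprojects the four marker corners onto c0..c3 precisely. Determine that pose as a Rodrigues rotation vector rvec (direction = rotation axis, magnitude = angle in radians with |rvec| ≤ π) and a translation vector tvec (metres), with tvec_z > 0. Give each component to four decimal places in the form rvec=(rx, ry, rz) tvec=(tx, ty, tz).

Intrinsics K: fx=596.6, fy=872.9, cx=314.7, cy=235.6
Marker side s = 0.202 m; corners in marker frame (Z=0):
  M0 = (-0.1010, +0.1010, 0)
  M1 = (+0.1010, +0.1010, 0)
  M2 = (+0.1010, -0.1010, 0)
  M3 = (-0.1010, -0.1010, 0)
Detected image corners:
  c0 = (104.607478, 410.201826) px
  c1 = (247.254679, 461.288131) px
  c2 = (304.171698, 239.850035) px
  c3 = (172.680434, 215.333202) px
Planar DLT: solve 8×8 A·h = b for H (H[2,2]=1):
  H  [+569.87589 -443.03774 +205.62090]
  H  [+11.75556 +815.37019 +323.97486]
  H  [-0.51600 -0.63818 +1.00000]
B = K⁻¹H; ‖b₁‖=1.340179, ‖b₂‖=1.340179; λ = 2/(‖b₁‖+‖b₂‖) = 0.746169, sign → tz>0 ⇒ λ=+0.746169
r₁ = λ·B[:,0] = (+0.91584,+0.11397,-0.38503); r₂ = λ·B[:,1] = (-0.30292,+0.82552,-0.47619)
r₃ = r₁×r₂ = (+0.26357,+0.55275,+0.79057); SVD([r₁ r₂ r₃]) → R = UVᵀ:
  R  [+0.91584 -0.30292 +0.26357]
  R  [+0.11397 +0.82552 +0.55275]
  R  [-0.38503 -0.47619 +0.79057]
t = (-0.13643, +0.07554, +0.74617) m
tr R = 2.531928; θ = arccos((tr R − 1)/2) = 0.698257 rad = 40.007°
axis k = ((R−Rᵀ)₃₂, (R−Rᵀ)₁₃, (R−Rᵀ)₂₁) / (2 sinθ) = (-0.800253, +0.504446, +0.324236)
rvec = θ·k = (-0.558783, +0.352233, +0.226400)

rvec=(-0.5588, 0.3522, 0.2264) tvec=(-0.1364, 0.0755, 0.7462)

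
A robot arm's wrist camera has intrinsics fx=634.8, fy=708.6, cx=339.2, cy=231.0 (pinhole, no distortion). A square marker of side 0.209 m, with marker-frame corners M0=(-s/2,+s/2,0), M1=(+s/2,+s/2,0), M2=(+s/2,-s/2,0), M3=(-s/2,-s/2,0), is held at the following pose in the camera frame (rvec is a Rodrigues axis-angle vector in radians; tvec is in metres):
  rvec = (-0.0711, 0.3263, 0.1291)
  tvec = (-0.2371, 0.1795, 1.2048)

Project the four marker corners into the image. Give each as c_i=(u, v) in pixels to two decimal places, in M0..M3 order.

c0=(159.27, 386.60) c1=(255.69, 410.23) c2=(271.96, 284.10) c3=(175.45, 267.53)

Intrinsics K: fx=634.8, fy=708.6, cx=339.2, cy=231.0
Marker side s = 0.209 m; corners in marker frame (Z=0):
  M0 = (-0.1045, +0.1045, 0)
  M1 = (+0.1045, +0.1045, 0)
  M2 = (+0.1045, -0.1045, 0)
  M3 = (-0.1045, -0.1045, 0)
rvec = (-0.0711, 0.3263, 0.1291), |rvec| = θ = 0.35804 rad = 20.514°
Rodrigues: sinθ=0.35044, 1−cosθ=0.06342; R = I + sinθ·[k]× + (1−cosθ)·[k]×²:
    [+0.93909 -0.13784 +0.31483]
    [+0.11488 +0.98925 +0.09043]
    [-0.32391 -0.04875 +0.94483]
t = (-0.2371, 0.1795, 1.2048) m
M0: Pc = R·M0+t = (-0.34964, +0.27087, +1.23355); u = 634.8·(-0.34964)/1.23355 + 339.2 = 159.2725, v = 708.6·(+0.27087)/1.23355 + 231.0 = 386.5990
M1: Pc = R·M1+t = (-0.15337, +0.29488, +1.16586); u = 634.8·(-0.15337)/1.16586 + 339.2 = 255.6915, v = 708.6·(+0.29488)/1.16586 + 231.0 = 410.2276
M2: Pc = R·M2+t = (-0.12456, +0.08813, +1.17605); u = 634.8·(-0.12456)/1.17605 + 339.2 = 271.9647, v = 708.6·(+0.08813)/1.17605 + 231.0 = 284.0996
M3: Pc = R·M3+t = (-0.32083, +0.06412, +1.24374); u = 634.8·(-0.32083)/1.24374 + 339.2 = 175.4498, v = 708.6·(+0.06412)/1.24374 + 231.0 = 267.5299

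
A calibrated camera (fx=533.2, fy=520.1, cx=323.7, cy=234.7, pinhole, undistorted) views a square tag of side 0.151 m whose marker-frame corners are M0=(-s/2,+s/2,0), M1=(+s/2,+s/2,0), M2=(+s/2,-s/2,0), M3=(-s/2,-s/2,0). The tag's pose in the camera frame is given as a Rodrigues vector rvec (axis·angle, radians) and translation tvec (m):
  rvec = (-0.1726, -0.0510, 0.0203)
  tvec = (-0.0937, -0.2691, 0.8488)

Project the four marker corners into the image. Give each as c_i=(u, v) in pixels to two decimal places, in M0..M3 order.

c0=(214.59, 111.82) c1=(311.31, 115.20) c2=(313.15, 29.42) c3=(219.38, 25.40)

Intrinsics K: fx=533.2, fy=520.1, cx=323.7, cy=234.7
Marker side s = 0.151 m; corners in marker frame (Z=0):
  M0 = (-0.0755, +0.0755, 0)
  M1 = (+0.0755, +0.0755, 0)
  M2 = (+0.0755, -0.0755, 0)
  M3 = (-0.0755, -0.0755, 0)
rvec = (-0.1726, -0.0510, 0.0203), |rvec| = θ = 0.18112 rad = 10.377°
Rodrigues: sinθ=0.18013, 1−cosθ=0.01636; R = I + sinθ·[k]× + (1−cosθ)·[k]×²:
    [+0.99850 -0.01580 -0.05247]
    [+0.02458 +0.98494 +0.17114]
    [+0.04897 -0.17217 +0.98385]
t = (-0.0937, -0.2691, 0.8488) m
M0: Pc = R·M0+t = (-0.17028, -0.19659, +0.83210); u = 533.2·(-0.17028)/0.83210 + 323.7 = 214.5873, v = 520.1·(-0.19659)/0.83210 + 234.7 = 111.8212
M1: Pc = R·M1+t = (-0.01951, -0.19288, +0.83950); u = 533.2·(-0.01951)/0.83950 + 323.7 = 311.3107, v = 520.1·(-0.19288)/0.83950 + 234.7 = 115.2029
M2: Pc = R·M2+t = (-0.01712, -0.34161, +0.86550); u = 533.2·(-0.01712)/0.86550 + 323.7 = 313.1527, v = 520.1·(-0.34161)/0.86550 + 234.7 = 29.4191
M3: Pc = R·M3+t = (-0.16789, -0.34532, +0.85810); u = 533.2·(-0.16789)/0.85810 + 323.7 = 219.3756, v = 520.1·(-0.34532)/0.85810 + 234.7 = 25.4005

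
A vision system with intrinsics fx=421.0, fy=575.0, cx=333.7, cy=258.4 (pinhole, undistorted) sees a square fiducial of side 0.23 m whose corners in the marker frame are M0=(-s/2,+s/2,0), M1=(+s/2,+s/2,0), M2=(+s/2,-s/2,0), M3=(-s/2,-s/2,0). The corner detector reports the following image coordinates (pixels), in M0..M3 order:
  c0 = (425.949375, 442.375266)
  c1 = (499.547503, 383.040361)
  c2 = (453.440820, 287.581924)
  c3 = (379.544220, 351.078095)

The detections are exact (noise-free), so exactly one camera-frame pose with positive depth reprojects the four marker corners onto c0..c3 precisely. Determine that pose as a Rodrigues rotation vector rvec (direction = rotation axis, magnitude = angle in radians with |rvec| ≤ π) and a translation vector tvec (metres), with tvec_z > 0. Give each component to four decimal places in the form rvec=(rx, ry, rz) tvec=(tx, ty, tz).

Intrinsics K: fx=421.0, fy=575.0, cx=333.7, cy=258.4
Marker side s = 0.23 m; corners in marker frame (Z=0):
  M0 = (-0.1150, +0.1150, 0)
  M1 = (+0.1150, +0.1150, 0)
  M2 = (+0.1150, -0.1150, 0)
  M3 = (-0.1150, -0.1150, 0)
Detected image corners:
  c0 = (425.949375, 442.375266) px
  c1 = (499.547503, 383.040361) px
  c2 = (453.440820, 287.581924) px
  c3 = (379.544220, 351.078095) px
Planar DLT: solve 8×8 A·h = b for H (H[2,2]=1):
  H  [+263.93301 +244.42182 +439.33552]
  H  [-314.12915 +441.90655 +367.00321]
  H  [-0.12898 +0.09849 +1.00000]
B = K⁻¹H; ‖b₁‖=0.887007, ‖b₂‖=0.887007; λ = 2/(‖b₁‖+‖b₂‖) = 1.127387, sign → tz>0 ⇒ λ=+1.127387
r₁ = λ·B[:,0] = (+0.82203,-0.55056,-0.14541); r₂ = λ·B[:,1] = (+0.56652,+0.81653,+0.11104)
r₃ = r₁×r₂ = (+0.05759,-0.17365,+0.98312); SVD([r₁ r₂ r₃]) → R = UVᵀ:
  R  [+0.82203 +0.56652 +0.05759]
  R  [-0.55056 +0.81653 -0.17365]
  R  [-0.14541 +0.11104 +0.98312]
t = (+0.28288, +0.21294, +1.12739) m
tr R = 2.621689; θ = arccos((tr R − 1)/2) = 0.625202 rad = 35.821°
axis k = ((R−Rᵀ)₃₂, (R−Rᵀ)₁₃, (R−Rᵀ)₂₁) / (2 sinθ) = (+0.243219, +0.173427, -0.954342)
rvec = θ·k = (+0.152061, +0.108427, -0.596657)

rvec=(0.1521, 0.1084, -0.5967) tvec=(0.2829, 0.2129, 1.1274)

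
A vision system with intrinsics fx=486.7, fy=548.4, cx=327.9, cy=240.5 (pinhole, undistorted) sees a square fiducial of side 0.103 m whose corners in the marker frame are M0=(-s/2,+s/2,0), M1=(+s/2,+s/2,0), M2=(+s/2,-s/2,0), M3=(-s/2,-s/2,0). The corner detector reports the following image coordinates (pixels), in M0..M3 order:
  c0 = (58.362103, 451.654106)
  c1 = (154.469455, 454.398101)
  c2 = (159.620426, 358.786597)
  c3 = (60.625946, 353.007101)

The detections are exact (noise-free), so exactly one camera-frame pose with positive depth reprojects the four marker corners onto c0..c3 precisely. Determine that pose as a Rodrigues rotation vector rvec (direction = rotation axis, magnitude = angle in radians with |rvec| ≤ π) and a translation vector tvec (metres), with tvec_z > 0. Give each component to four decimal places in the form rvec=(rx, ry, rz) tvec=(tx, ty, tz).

rvec=(0.1711, -0.1503, 0.1016) tvec=(-0.2438, 0.1628, 0.5421)

Intrinsics K: fx=486.7, fy=548.4, cx=327.9, cy=240.5
Marker side s = 0.103 m; corners in marker frame (Z=0):
  M0 = (-0.0515, +0.0515, 0)
  M1 = (+0.0515, +0.0515, 0)
  M2 = (+0.0515, -0.0515, 0)
  M3 = (-0.0515, -0.0515, 0)
Detected image corners:
  c0 = (58.362103, 451.654106) px
  c1 = (154.469455, 454.398101) px
  c2 = (159.620426, 358.786597) px
  c3 = (60.625946, 353.007101) px
Planar DLT: solve 8×8 A·h = b for H (H[2,2]=1):
  H  [+978.31451 -3.89892 +108.97028]
  H  [+158.57600 +1063.46324 +405.23960]
  H  [+0.29033 +0.29837 +1.00000]
B = K⁻¹H; ‖b₁‖=1.844691, ‖b₂‖=1.844691; λ = 2/(‖b₁‖+‖b₂‖) = 0.542096, sign → tz>0 ⇒ λ=+0.542096
r₁ = λ·B[:,0] = (+0.98363,+0.08773,+0.15739); r₂ = λ·B[:,1] = (-0.11332,+0.98030,+0.16175)
r₃ = r₁×r₂ = (-0.14010,-0.17693,+0.97420); SVD([r₁ r₂ r₃]) → R = UVᵀ:
  R  [+0.98363 -0.11332 -0.14010]
  R  [+0.08773 +0.98030 -0.17693]
  R  [+0.15739 +0.16175 +0.97420]
t = (-0.24385, +0.16285, +0.54210) m
tr R = 2.938138; θ = arccos((tr R − 1)/2) = 0.249366 rad = 14.288°
axis k = ((R−Rᵀ)₃₂, (R−Rᵀ)₁₃, (R−Rᵀ)₂₁) / (2 sinθ) = (+0.686176, -0.602700, +0.407326)
rvec = θ·k = (+0.171109, -0.150293, +0.101573)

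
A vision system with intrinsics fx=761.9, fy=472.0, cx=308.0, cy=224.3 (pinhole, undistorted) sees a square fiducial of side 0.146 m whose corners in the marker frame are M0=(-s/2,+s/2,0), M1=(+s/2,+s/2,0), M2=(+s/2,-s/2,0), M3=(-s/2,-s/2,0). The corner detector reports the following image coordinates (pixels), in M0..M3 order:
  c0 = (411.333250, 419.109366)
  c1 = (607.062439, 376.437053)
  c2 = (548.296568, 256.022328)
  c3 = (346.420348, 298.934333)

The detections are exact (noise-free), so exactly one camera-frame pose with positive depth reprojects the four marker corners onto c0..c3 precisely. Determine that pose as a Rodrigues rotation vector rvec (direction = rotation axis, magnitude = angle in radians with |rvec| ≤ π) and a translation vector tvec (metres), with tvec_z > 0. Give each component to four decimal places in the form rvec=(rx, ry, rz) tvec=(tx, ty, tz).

Intrinsics K: fx=761.9, fy=472.0, cx=308.0, cy=224.3
Marker side s = 0.146 m; corners in marker frame (Z=0):
  M0 = (-0.0730, +0.0730, 0)
  M1 = (+0.0730, +0.0730, 0)
  M2 = (+0.0730, -0.0730, 0)
  M3 = (-0.0730, -0.0730, 0)
Detected image corners:
  c0 = (411.333250, 419.109366) px
  c1 = (607.062439, 376.437053) px
  c2 = (548.296568, 256.022328) px
  c3 = (346.420348, 298.934333) px
Planar DLT: solve 8×8 A·h = b for H (H[2,2]=1):
  H  [+1387.92861 +516.49974 +479.12022]
  H  [-274.33247 +889.61087 +338.39304]
  H  [+0.05554 +0.19451 +1.00000]
B = K⁻¹H; ‖b₁‖=1.899854, ‖b₂‖=1.899854; λ = 2/(‖b₁‖+‖b₂‖) = 0.526356, sign → tz>0 ⇒ λ=+0.526356
r₁ = λ·B[:,0] = (+0.94703,-0.31982,+0.02924); r₂ = λ·B[:,1] = (+0.31544,+0.94341,+0.10238)
r₃ = r₁×r₂ = (-0.06032,-0.08773,+0.99432); SVD([r₁ r₂ r₃]) → R = UVᵀ:
  R  [+0.94703 +0.31544 -0.06032]
  R  [-0.31982 +0.94341 -0.08773]
  R  [+0.02924 +0.10238 +0.99432]
t = (+0.11822, +0.12723, +0.52636) m
tr R = 2.884752; θ = arccos((tr R − 1)/2) = 0.341134 rad = 19.546°
axis k = ((R−Rᵀ)₃₂, (R−Rᵀ)₁₃, (R−Rᵀ)₂₁) / (2 sinθ) = (+0.284127, -0.133848, -0.949398)
rvec = θ·k = (+0.096926, -0.045660, -0.323872)

rvec=(0.0969, -0.0457, -0.3239) tvec=(0.1182, 0.1272, 0.5264)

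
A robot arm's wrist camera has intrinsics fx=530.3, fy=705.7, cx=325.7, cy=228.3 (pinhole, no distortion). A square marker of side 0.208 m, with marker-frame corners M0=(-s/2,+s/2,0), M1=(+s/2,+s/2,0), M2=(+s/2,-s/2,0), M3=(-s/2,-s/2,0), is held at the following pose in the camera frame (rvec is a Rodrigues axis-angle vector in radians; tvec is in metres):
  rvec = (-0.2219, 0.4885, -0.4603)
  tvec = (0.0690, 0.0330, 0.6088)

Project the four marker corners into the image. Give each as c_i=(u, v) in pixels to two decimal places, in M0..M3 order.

c0=(348.05, 426.28) c1=(513.22, 326.73) c2=(424.71, 101.94) c3=(286.01, 219.42)

Intrinsics K: fx=530.3, fy=705.7, cx=325.7, cy=228.3
Marker side s = 0.208 m; corners in marker frame (Z=0):
  M0 = (-0.1040, +0.1040, 0)
  M1 = (+0.1040, +0.1040, 0)
  M2 = (+0.1040, -0.1040, 0)
  M3 = (-0.1040, -0.1040, 0)
rvec = (-0.2219, 0.4885, -0.4603), |rvec| = θ = 0.70693 rad = 40.504°
Rodrigues: sinθ=0.64950, 1−cosθ=0.23964; R = I + sinθ·[k]× + (1−cosθ)·[k]×²:
    [+0.78397 +0.37093 +0.49780]
    [-0.47489 +0.87479 +0.09605]
    [-0.39984 -0.31170 +0.86196]
t = (0.0690, 0.0330, 0.6088) m
M0: Pc = R·M0+t = (+0.02604, +0.17337, +0.61797); u = 530.3·(+0.02604)/0.61797 + 325.7 = 348.0489, v = 705.7·(+0.17337)/0.61797 + 228.3 = 426.2793
M1: Pc = R·M1+t = (+0.18911, +0.07459, +0.53480); u = 530.3·(+0.18911)/0.53480 + 325.7 = 513.2183, v = 705.7·(+0.07459)/0.53480 + 228.3 = 326.7257
M2: Pc = R·M2+t = (+0.11196, -0.10737, +0.59963); u = 530.3·(+0.11196)/0.59963 + 325.7 = 424.7114, v = 705.7·(-0.10737)/0.59963 + 228.3 = 101.9421
M3: Pc = R·M3+t = (-0.05111, -0.00859, +0.68280); u = 530.3·(-0.05111)/0.68280 + 325.7 = 286.0054, v = 705.7·(-0.00859)/0.68280 + 228.3 = 219.4220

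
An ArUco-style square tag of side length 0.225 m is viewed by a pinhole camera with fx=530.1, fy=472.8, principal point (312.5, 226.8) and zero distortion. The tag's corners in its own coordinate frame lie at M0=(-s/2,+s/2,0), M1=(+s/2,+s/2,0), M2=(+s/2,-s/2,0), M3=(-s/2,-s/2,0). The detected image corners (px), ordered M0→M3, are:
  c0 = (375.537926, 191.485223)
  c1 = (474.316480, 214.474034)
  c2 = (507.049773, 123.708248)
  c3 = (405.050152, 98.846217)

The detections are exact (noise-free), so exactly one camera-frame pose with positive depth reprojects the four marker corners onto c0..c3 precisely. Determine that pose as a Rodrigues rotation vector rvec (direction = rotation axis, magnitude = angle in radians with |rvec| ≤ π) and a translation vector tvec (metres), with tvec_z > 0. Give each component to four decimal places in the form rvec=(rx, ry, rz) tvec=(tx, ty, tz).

Intrinsics K: fx=530.1, fy=472.8, cx=312.5, cy=226.8
Marker side s = 0.225 m; corners in marker frame (Z=0):
  M0 = (-0.1125, +0.1125, 0)
  M1 = (+0.1125, +0.1125, 0)
  M2 = (+0.1125, -0.1125, 0)
  M3 = (-0.1125, -0.1125, 0)
Detected image corners:
  c0 = (375.537926, 191.485223) px
  c1 = (474.316480, 214.474034) px
  c2 = (507.049773, 123.708248) px
  c3 = (405.050152, 98.846217) px
Planar DLT: solve 8×8 A·h = b for H (H[2,2]=1):
  H  [+467.88243 -68.77840 +440.49196]
  H  [+114.05040 +432.36489 +158.01001]
  H  [+0.04957 +0.15797 +1.00000]
B = K⁻¹H; ‖b₁‖=0.882068, ‖b₂‖=0.882068; λ = 2/(‖b₁‖+‖b₂‖) = 1.133700, sign → tz>0 ⇒ λ=+1.133700
r₁ = λ·B[:,0] = (+0.96751,+0.24652,+0.05620); r₂ = λ·B[:,1] = (-0.25267,+0.95083,+0.17909)
r₃ = r₁×r₂ = (-0.00929,-0.18747,+0.98223); SVD([r₁ r₂ r₃]) → R = UVᵀ:
  R  [+0.96751 -0.25267 -0.00929]
  R  [+0.24652 +0.95083 -0.18747]
  R  [+0.05620 +0.17909 +0.98223]
t = (+0.27373, -0.16495, +1.13370) m
tr R = 2.900566; θ = arccos((tr R − 1)/2) = 0.316652 rad = 18.143°
axis k = ((R−Rᵀ)₃₂, (R−Rᵀ)₁₃, (R−Rᵀ)₂₁) / (2 sinθ) = (+0.588604, -0.105154, +0.801554)
rvec = θ·k = (+0.186383, -0.033297, +0.253814)

rvec=(0.1864, -0.0333, 0.2538) tvec=(0.2737, -0.1649, 1.1337)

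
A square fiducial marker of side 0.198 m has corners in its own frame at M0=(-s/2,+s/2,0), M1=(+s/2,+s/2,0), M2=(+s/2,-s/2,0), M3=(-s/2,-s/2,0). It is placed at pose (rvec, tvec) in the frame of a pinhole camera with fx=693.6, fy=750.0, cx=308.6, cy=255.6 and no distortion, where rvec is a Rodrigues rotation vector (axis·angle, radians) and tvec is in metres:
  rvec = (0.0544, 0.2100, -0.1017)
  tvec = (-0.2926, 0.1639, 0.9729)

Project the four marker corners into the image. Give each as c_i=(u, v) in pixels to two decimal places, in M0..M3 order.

Intrinsics K: fx=693.6, fy=750.0, cx=308.6, cy=255.6
Marker side s = 0.198 m; corners in marker frame (Z=0):
  M0 = (-0.0990, +0.0990, 0)
  M1 = (+0.0990, +0.0990, 0)
  M2 = (+0.0990, -0.0990, 0)
  M3 = (-0.0990, -0.0990, 0)
rvec = (0.0544, 0.2100, -0.1017), |rvec| = θ = 0.23959 rad = 13.727°
Rodrigues: sinθ=0.23730, 1−cosθ=0.02856; R = I + sinθ·[k]× + (1−cosθ)·[k]×²:
    [+0.97291 +0.10641 +0.20524]
    [-0.09505 +0.99338 -0.06451]
    [-0.21075 +0.04325 +0.97658]
t = (-0.2926, 0.1639, 0.9729) m
M0: Pc = R·M0+t = (-0.37838, +0.27165, +0.99805); u = 693.6·(-0.37838)/0.99805 + 308.6 = 45.6399, v = 750.0·(+0.27165)/0.99805 + 255.6 = 459.7394
M1: Pc = R·M1+t = (-0.18575, +0.25284, +0.95632); u = 693.6·(-0.18575)/0.95632 + 308.6 = 173.8811, v = 750.0·(+0.25284)/0.95632 + 255.6 = 453.8881
M2: Pc = R·M2+t = (-0.20682, +0.05615, +0.94775); u = 693.6·(-0.20682)/0.94775 + 308.6 = 157.2439, v = 750.0·(+0.05615)/0.94775 + 255.6 = 300.0307
M3: Pc = R·M3+t = (-0.39945, +0.07496, +0.98948); u = 693.6·(-0.39945)/0.98948 + 308.6 = 28.5943, v = 750.0·(+0.07496)/0.98948 + 255.6 = 312.4212

c0=(45.64, 459.74) c1=(173.88, 453.89) c2=(157.24, 300.03) c3=(28.59, 312.42)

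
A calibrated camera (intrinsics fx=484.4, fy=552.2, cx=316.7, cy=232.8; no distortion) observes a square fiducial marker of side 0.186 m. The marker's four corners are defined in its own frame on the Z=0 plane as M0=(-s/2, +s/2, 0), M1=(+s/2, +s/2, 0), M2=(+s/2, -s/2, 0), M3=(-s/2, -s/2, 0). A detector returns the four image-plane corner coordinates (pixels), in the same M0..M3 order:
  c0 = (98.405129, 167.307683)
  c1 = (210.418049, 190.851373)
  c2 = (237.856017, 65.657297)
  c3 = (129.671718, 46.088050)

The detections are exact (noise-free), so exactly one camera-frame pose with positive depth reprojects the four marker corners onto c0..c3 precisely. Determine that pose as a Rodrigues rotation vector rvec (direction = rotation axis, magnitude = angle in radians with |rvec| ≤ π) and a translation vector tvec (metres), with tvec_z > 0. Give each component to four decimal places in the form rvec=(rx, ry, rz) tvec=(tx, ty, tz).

rvec=(-0.1834, 0.0875, 0.1944) tvec=(-0.2365, -0.1637, 0.7742)

Intrinsics K: fx=484.4, fy=552.2, cx=316.7, cy=232.8
Marker side s = 0.186 m; corners in marker frame (Z=0):
  M0 = (-0.0930, +0.0930, 0)
  M1 = (+0.0930, +0.0930, 0)
  M2 = (+0.0930, -0.0930, 0)
  M3 = (-0.0930, -0.0930, 0)
Detected image corners:
  c0 = (98.405129, 167.307683) px
  c1 = (210.418049, 190.851373) px
  c2 = (237.856017, 65.657297) px
  c3 = (129.671718, 46.088050) px
Planar DLT: solve 8×8 A·h = b for H (H[2,2]=1):
  H  [+568.98098 -195.61002 +168.70350]
  H  [+99.87900 +636.09473 +116.06486]
  H  [-0.13445 -0.22280 +1.00000]
B = K⁻¹H; ‖b₁‖=1.291684, ‖b₂‖=1.291684; λ = 2/(‖b₁‖+‖b₂‖) = 0.774183, sign → tz>0 ⇒ λ=+0.774183
r₁ = λ·B[:,0] = (+0.97742,+0.18391,-0.10409); r₂ = λ·B[:,1] = (-0.19986,+0.96452,-0.17249)
r₃ = r₁×r₂ = (+0.06867,+0.18940,+0.97950); SVD([r₁ r₂ r₃]) → R = UVᵀ:
  R  [+0.97742 -0.19986 +0.06867]
  R  [+0.18391 +0.96452 +0.18940]
  R  [-0.10409 -0.17249 +0.97950]
t = (-0.23653, -0.16366, +0.77418) m
tr R = 2.921435; θ = arccos((tr R − 1)/2) = 0.281220 rad = 16.113°
axis k = ((R−Rᵀ)₃₂, (R−Rᵀ)₁₃, (R−Rᵀ)₂₁) / (2 sinθ) = (-0.651985, +0.311250, +0.691403)
rvec = θ·k = (-0.183352, +0.087530, +0.194437)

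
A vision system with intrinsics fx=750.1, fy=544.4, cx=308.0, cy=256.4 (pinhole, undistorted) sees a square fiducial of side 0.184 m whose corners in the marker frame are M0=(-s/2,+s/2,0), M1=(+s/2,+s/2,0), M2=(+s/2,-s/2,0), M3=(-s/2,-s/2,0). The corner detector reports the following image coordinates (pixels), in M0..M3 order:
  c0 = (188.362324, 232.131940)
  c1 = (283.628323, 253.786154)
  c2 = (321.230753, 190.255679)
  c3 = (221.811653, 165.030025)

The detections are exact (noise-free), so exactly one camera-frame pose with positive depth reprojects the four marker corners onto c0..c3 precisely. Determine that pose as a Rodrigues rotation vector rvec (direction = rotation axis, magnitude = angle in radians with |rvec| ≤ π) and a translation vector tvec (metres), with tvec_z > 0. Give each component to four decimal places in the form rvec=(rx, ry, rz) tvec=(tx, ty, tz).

rvec=(0.4616, -0.1848, 0.3533) tvec=(-0.0959, -0.1104, 1.3353)

Intrinsics K: fx=750.1, fy=544.4, cx=308.0, cy=256.4
Marker side s = 0.184 m; corners in marker frame (Z=0):
  M0 = (-0.0920, +0.0920, 0)
  M1 = (+0.0920, +0.0920, 0)
  M2 = (+0.0920, -0.0920, 0)
  M3 = (-0.0920, -0.0920, 0)
Detected image corners:
  c0 = (188.362324, 232.131940) px
  c1 = (283.628323, 253.786154) px
  c2 = (321.230753, 190.255679) px
  c3 = (221.811653, 165.030025) px
Planar DLT: solve 8×8 A·h = b for H (H[2,2]=1):
  H  [+576.72921 -116.91176 +254.11361]
  H  [+166.90705 +418.09347 +211.40905]
  H  [+0.18918 +0.30092 +1.00000]
B = K⁻¹H; ‖b₁‖=0.748889, ‖b₂‖=0.748889; λ = 2/(‖b₁‖+‖b₂‖) = 1.335312, sign → tz>0 ⇒ λ=+1.335312
r₁ = λ·B[:,0] = (+0.92295,+0.29042,+0.25261); r₂ = λ·B[:,1] = (-0.37311,+0.83626,+0.40182)
r₃ = r₁×r₂ = (-0.09456,-0.46511,+0.88019); SVD([r₁ r₂ r₃]) → R = UVᵀ:
  R  [+0.92295 -0.37311 -0.09456]
  R  [+0.29042 +0.83626 -0.46511]
  R  [+0.25261 +0.40182 +0.88019]
t = (-0.09593, -0.11035, +1.33531) m
tr R = 2.639399; θ = arccos((tr R − 1)/2) = 0.609910 rad = 34.945°
axis k = ((R−Rᵀ)₃₂, (R−Rᵀ)₁₃, (R−Rᵀ)₂₁) / (2 sinθ) = (+0.756757, -0.303051, +0.579206)
rvec = θ·k = (+0.461553, -0.184834, +0.353263)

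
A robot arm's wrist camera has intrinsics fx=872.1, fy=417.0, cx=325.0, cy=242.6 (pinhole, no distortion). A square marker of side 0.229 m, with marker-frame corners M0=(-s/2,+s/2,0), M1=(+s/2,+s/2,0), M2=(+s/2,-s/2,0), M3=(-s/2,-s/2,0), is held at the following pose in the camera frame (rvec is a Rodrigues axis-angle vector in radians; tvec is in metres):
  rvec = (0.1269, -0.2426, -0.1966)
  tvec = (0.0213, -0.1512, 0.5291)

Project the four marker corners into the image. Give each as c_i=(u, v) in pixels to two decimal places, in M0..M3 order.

Intrinsics K: fx=872.1, fy=417.0, cx=325.0, cy=242.6
Marker side s = 0.229 m; corners in marker frame (Z=0):
  M0 = (-0.1145, +0.1145, 0)
  M1 = (+0.1145, +0.1145, 0)
  M2 = (+0.1145, -0.1145, 0)
  M3 = (-0.1145, -0.1145, 0)
rvec = (0.1269, -0.2426, -0.1966), |rvec| = θ = 0.33706 rad = 19.312°
Rodrigues: sinθ=0.33071, 1−cosθ=0.05627; R = I + sinθ·[k]× + (1−cosθ)·[k]×²:
    [+0.95171 +0.17765 -0.25039]
    [-0.20815 +0.97288 -0.10089]
    [+0.22568 +0.14813 +0.96287]
t = (0.0213, -0.1512, 0.5291) m
M0: Pc = R·M0+t = (-0.06733, -0.01597, +0.52022); u = 872.1·(-0.06733)/0.52022 + 325.0 = 212.1289, v = 417.0·(-0.01597)/0.52022 + 242.6 = 229.7968
M1: Pc = R·M1+t = (+0.15061, -0.06364, +0.57190); u = 872.1·(+0.15061)/0.57190 + 325.0 = 554.6694, v = 417.0·(-0.06364)/0.57190 + 242.6 = 196.1986
M2: Pc = R·M2+t = (+0.10993, -0.28643, +0.53798); u = 872.1·(+0.10993)/0.53798 + 325.0 = 503.2031, v = 417.0·(-0.28643)/0.53798 + 242.6 = 20.5832
M3: Pc = R·M3+t = (-0.10801, -0.23876, +0.48630); u = 872.1·(-0.10801)/0.48630 + 325.0 = 131.2986, v = 417.0·(-0.23876)/0.48630 + 242.6 = 37.8621

c0=(212.13, 229.80) c1=(554.67, 196.20) c2=(503.20, 20.58) c3=(131.30, 37.86)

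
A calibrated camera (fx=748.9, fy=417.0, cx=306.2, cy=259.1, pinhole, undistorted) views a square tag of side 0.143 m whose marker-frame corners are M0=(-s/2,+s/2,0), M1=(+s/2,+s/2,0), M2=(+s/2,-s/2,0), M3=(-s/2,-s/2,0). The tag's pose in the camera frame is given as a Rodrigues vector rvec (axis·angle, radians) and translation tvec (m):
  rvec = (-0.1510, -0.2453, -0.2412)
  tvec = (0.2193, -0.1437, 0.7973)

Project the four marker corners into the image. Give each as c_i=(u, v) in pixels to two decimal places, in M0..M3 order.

Intrinsics K: fx=748.9, fy=417.0, cx=306.2, cy=259.1
Marker side s = 0.143 m; corners in marker frame (Z=0):
  M0 = (-0.0715, +0.0715, 0)
  M1 = (+0.0715, +0.0715, 0)
  M2 = (+0.0715, -0.0715, 0)
  M3 = (-0.0715, -0.0715, 0)
rvec = (-0.1510, -0.2453, -0.2412), |rvec| = θ = 0.37570 rad = 21.526°
Rodrigues: sinθ=0.36692, 1−cosθ=0.06975; R = I + sinθ·[k]× + (1−cosθ)·[k]×²:
    [+0.94152 +0.25387 -0.22157]
    [-0.21726 +0.95998 +0.17671]
    [+0.25757 -0.11824 +0.95900]
t = (0.2193, -0.1437, 0.7973) m
M0: Pc = R·M0+t = (+0.17013, -0.05953, +0.77043); u = 748.9·(+0.17013)/0.77043 + 306.2 = 471.5786, v = 417.0·(-0.05953)/0.77043 + 259.1 = 226.8807
M1: Pc = R·M1+t = (+0.30477, -0.09060, +0.80726); u = 748.9·(+0.30477)/0.80726 + 306.2 = 588.9364, v = 417.0·(-0.09060)/0.80726 + 259.1 = 212.3020
M2: Pc = R·M2+t = (+0.26847, -0.22787, +0.82417); u = 748.9·(+0.26847)/0.82417 + 306.2 = 550.1483, v = 417.0·(-0.22787)/0.82417 + 259.1 = 143.8045
M3: Pc = R·M3+t = (+0.13383, -0.19680, +0.78734); u = 748.9·(+0.13383)/0.78734 + 306.2 = 433.4963, v = 417.0·(-0.19680)/0.78734 + 259.1 = 154.8658

c0=(471.58, 226.88) c1=(588.94, 212.30) c2=(550.15, 143.80) c3=(433.50, 154.87)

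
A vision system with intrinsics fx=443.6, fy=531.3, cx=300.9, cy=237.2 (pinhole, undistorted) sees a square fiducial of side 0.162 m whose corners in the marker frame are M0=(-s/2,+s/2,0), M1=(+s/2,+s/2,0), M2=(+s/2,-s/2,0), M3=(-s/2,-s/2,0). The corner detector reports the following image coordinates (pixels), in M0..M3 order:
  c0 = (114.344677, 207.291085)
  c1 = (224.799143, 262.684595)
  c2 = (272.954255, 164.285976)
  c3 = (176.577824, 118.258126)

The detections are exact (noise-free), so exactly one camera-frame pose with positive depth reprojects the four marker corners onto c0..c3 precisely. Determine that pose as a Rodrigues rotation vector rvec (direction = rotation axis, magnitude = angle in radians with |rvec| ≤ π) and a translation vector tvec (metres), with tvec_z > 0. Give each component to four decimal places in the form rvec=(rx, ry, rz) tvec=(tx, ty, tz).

Intrinsics K: fx=443.6, fy=531.3, cx=300.9, cy=237.2
Marker side s = 0.162 m; corners in marker frame (Z=0):
  M0 = (-0.0810, +0.0810, 0)
  M1 = (+0.0810, +0.0810, 0)
  M2 = (+0.0810, -0.0810, 0)
  M3 = (-0.0810, -0.0810, 0)
Detected image corners:
  c0 = (114.344677, 207.291085) px
  c1 = (224.799143, 262.684595) px
  c2 = (272.954255, 164.285976) px
  c3 = (176.577824, 118.258126) px
Planar DLT: solve 8×8 A·h = b for H (H[2,2]=1):
  H  [+610.36007 -520.07429 +198.67044]
  H  [+287.22862 +407.47373 +184.42715]
  H  [-0.12585 -0.90748 +1.00000]
B = K⁻¹H; ‖b₁‖=1.583467, ‖b₂‖=1.583467; λ = 2/(‖b₁‖+‖b₂‖) = 0.631526, sign → tz>0 ⇒ λ=+0.631526
r₁ = λ·B[:,0] = (+0.92284,+0.37689,-0.07948); r₂ = λ·B[:,1] = (-0.35166,+0.74020,-0.57310)
r₃ = r₁×r₂ = (-0.15717,+0.55682,+0.81562); SVD([r₁ r₂ r₃]) → R = UVᵀ:
  R  [+0.92284 -0.35166 -0.15717]
  R  [+0.37689 +0.74020 +0.55682]
  R  [-0.07948 -0.57310 +0.81562]
t = (-0.14554, -0.06273, +0.63153) m
tr R = 2.478666; θ = arccos((tr R − 1)/2) = 0.738717 rad = 42.325°
axis k = ((R−Rᵀ)₃₂, (R−Rᵀ)₁₃, (R−Rᵀ)₂₁) / (2 sinθ) = (-0.839042, -0.057693, +0.540998)
rvec = θ·k = (-0.619815, -0.042619, +0.399645)

rvec=(-0.6198, -0.0426, 0.3996) tvec=(-0.1455, -0.0627, 0.6315)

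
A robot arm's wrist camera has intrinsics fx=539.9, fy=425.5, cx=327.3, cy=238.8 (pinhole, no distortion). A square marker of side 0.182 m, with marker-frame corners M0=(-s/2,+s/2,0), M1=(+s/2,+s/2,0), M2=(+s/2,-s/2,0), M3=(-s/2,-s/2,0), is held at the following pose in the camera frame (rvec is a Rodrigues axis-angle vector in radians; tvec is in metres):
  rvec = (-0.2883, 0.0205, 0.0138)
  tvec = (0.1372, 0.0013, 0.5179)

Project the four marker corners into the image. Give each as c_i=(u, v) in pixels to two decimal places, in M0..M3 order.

Intrinsics K: fx=539.9, fy=425.5, cx=327.3, cy=238.8
Marker side s = 0.182 m; corners in marker frame (Z=0):
  M0 = (-0.0910, +0.0910, 0)
  M1 = (+0.0910, +0.0910, 0)
  M2 = (+0.0910, -0.0910, 0)
  M3 = (-0.0910, -0.0910, 0)
rvec = (-0.2883, 0.0205, 0.0138), |rvec| = θ = 0.28936 rad = 16.579°
Rodrigues: sinθ=0.28534, 1−cosθ=0.04157; R = I + sinθ·[k]× + (1−cosθ)·[k]×²:
    [+0.99970 -0.01654 +0.01824]
    [+0.01067 +0.95864 +0.28443]
    [-0.02219 -0.28415 +0.95852]
t = (0.1372, 0.0013, 0.5179) m
M0: Pc = R·M0+t = (+0.04472, +0.08756, +0.49406); u = 539.9·(+0.04472)/0.49406 + 327.3 = 376.1715, v = 425.5·(+0.08756)/0.49406 + 238.8 = 314.2132
M1: Pc = R·M1+t = (+0.22667, +0.08951, +0.49002); u = 539.9·(+0.22667)/0.49002 + 327.3 = 577.0385, v = 425.5·(+0.08951)/0.49002 + 238.8 = 316.5215
M2: Pc = R·M2+t = (+0.22968, -0.08496, +0.54174); u = 539.9·(+0.22968)/0.54174 + 327.3 = 556.1983, v = 425.5·(-0.08496)/0.54174 + 238.8 = 172.0659
M3: Pc = R·M3+t = (+0.04773, -0.08691, +0.54578); u = 539.9·(+0.04773)/0.54578 + 327.3 = 374.5190, v = 425.5·(-0.08691)/0.54578 + 238.8 = 171.0452

c0=(376.17, 314.21) c1=(577.04, 316.52) c2=(556.20, 172.07) c3=(374.52, 171.05)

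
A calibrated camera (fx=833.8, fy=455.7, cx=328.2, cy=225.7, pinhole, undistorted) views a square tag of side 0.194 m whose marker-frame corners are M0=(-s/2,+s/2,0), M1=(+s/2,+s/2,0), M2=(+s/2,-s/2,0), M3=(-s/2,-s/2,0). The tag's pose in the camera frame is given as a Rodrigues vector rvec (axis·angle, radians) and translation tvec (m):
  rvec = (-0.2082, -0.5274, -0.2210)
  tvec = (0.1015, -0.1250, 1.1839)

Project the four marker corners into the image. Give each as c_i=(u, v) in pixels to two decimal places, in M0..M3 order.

Intrinsics K: fx=833.8, fy=455.7, cx=328.2, cy=225.7
Marker side s = 0.194 m; corners in marker frame (Z=0):
  M0 = (-0.0970, +0.0970, 0)
  M1 = (+0.0970, +0.0970, 0)
  M2 = (+0.0970, -0.0970, 0)
  M3 = (-0.0970, -0.0970, 0)
rvec = (-0.2082, -0.5274, -0.2210), |rvec| = θ = 0.60855 rad = 34.868°
Rodrigues: sinθ=0.57168, 1−cosθ=0.17952; R = I + sinθ·[k]× + (1−cosθ)·[k]×²:
    [+0.84149 +0.26084 -0.47314]
    [-0.15438 +0.95531 +0.25209]
    [+0.51775 -0.13908 +0.84415]
t = (0.1015, -0.1250, 1.1839) m
M0: Pc = R·M0+t = (+0.04518, -0.01736, +1.12019); u = 833.8·(+0.04518)/1.12019 + 328.2 = 361.8270, v = 455.7·(-0.01736)/1.12019 + 225.7 = 218.6379
M1: Pc = R·M1+t = (+0.20843, -0.04731, +1.22063); u = 833.8·(+0.20843)/1.22063 + 328.2 = 470.5734, v = 455.7·(-0.04731)/1.22063 + 225.7 = 208.0378
M2: Pc = R·M2+t = (+0.15782, -0.23264, +1.24761); u = 833.8·(+0.15782)/1.24761 + 328.2 = 433.6757, v = 455.7·(-0.23264)/1.24761 + 225.7 = 140.7264
M3: Pc = R·M3+t = (-0.00543, -0.20269, +1.14717); u = 833.8·(-0.00543)/1.14717 + 328.2 = 324.2565, v = 455.7·(-0.20269)/1.14717 + 225.7 = 145.1836

c0=(361.83, 218.64) c1=(470.57, 208.04) c2=(433.68, 140.73) c3=(324.26, 145.18)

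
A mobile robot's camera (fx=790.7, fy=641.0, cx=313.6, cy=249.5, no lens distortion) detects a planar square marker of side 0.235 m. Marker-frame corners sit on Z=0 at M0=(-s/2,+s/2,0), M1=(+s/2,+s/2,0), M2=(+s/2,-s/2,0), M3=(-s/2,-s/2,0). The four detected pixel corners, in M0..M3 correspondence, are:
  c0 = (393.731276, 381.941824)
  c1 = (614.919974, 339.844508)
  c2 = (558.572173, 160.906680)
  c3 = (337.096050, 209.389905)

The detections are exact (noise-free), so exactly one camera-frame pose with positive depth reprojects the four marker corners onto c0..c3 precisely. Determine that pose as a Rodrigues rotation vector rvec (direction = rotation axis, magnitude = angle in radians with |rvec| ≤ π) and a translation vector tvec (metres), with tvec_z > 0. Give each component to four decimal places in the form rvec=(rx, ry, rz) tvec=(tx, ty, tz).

rvec=(0.0502, 0.1139, -0.2592) tvec=(0.1681, 0.0314, 0.8266)

Intrinsics K: fx=790.7, fy=641.0, cx=313.6, cy=249.5
Marker side s = 0.235 m; corners in marker frame (Z=0):
  M0 = (-0.1175, +0.1175, 0)
  M1 = (+0.1175, +0.1175, 0)
  M2 = (+0.1175, -0.1175, 0)
  M3 = (-0.1175, -0.1175, 0)
Detected image corners:
  c0 = (393.731276, 381.941824) px
  c1 = (614.919974, 339.844508) px
  c2 = (558.572173, 160.906680) px
  c3 = (337.096050, 209.389905) px
Planar DLT: solve 8×8 A·h = b for H (H[2,2]=1):
  H  [+873.40361 +260.49709 +474.35083]
  H  [-231.90212 +759.14640 +273.83906]
  H  [-0.14374 +0.04221 +1.00000]
B = K⁻¹H; ‖b₁‖=1.209762, ‖b₂‖=1.209761; λ = 2/(‖b₁‖+‖b₂‖) = 0.826609, sign → tz>0 ⇒ λ=+0.826609
r₁ = λ·B[:,0] = (+0.96019,-0.25280,-0.11882); r₂ = λ·B[:,1] = (+0.25849,+0.96538,+0.03489)
r₃ = r₁×r₂ = (+0.10589,-0.06422,+0.99230); SVD([r₁ r₂ r₃]) → R = UVᵀ:
  R  [+0.96019 +0.25849 +0.10589]
  R  [-0.25280 +0.96538 -0.06422]
  R  [-0.11882 +0.03489 +0.99230]
t = (+0.16805, +0.03139, +0.82661) m
tr R = 2.917880; θ = arccos((tr R − 1)/2) = 0.287555 rad = 16.476°
axis k = ((R−Rᵀ)₃₂, (R−Rᵀ)₁₃, (R−Rᵀ)₂₁) / (2 sinθ) = (+0.174737, +0.396154, -0.901404)
rvec = θ·k = (+0.050246, +0.113916, -0.259203)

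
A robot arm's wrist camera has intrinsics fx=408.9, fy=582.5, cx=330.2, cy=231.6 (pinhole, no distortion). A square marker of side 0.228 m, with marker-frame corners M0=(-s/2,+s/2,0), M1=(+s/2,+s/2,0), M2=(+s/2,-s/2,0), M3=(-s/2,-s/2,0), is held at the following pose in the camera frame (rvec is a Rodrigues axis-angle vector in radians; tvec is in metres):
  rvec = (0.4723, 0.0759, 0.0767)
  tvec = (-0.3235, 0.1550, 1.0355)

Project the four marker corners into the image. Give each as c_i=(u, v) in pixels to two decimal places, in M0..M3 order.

Intrinsics K: fx=408.9, fy=582.5, cx=330.2, cy=231.6
Marker side s = 0.228 m; corners in marker frame (Z=0):
  M0 = (-0.1140, +0.1140, 0)
  M1 = (+0.1140, +0.1140, 0)
  M2 = (+0.1140, -0.1140, 0)
  M3 = (-0.1140, -0.1140, 0)
rvec = (0.4723, 0.0759, 0.0767), |rvec| = θ = 0.48447 rad = 27.758°
Rodrigues: sinθ=0.46574, 1−cosθ=0.11508; R = I + sinθ·[k]× + (1−cosθ)·[k]×²:
    [+0.99429 -0.05616 +0.09073]
    [+0.09131 +0.88775 -0.45119]
    [-0.05520 +0.45689 +0.88781]
t = (-0.3235, 0.1550, 1.0355) m
M0: Pc = R·M0+t = (-0.44325, +0.24579, +1.09388); u = 408.9·(-0.44325)/1.09388 + 330.2 = 164.5095, v = 582.5·(+0.24579)/1.09388 + 231.6 = 362.4872
M1: Pc = R·M1+t = (-0.21655, +0.26661, +1.08129); u = 408.9·(-0.21655)/1.08129 + 330.2 = 248.3087, v = 582.5·(+0.26661)/1.08129 + 231.6 = 375.2260
M2: Pc = R·M2+t = (-0.20375, +0.06421, +0.97712); u = 408.9·(-0.20375)/0.97712 + 330.2 = 244.9364, v = 582.5·(+0.06421)/0.97712 + 231.6 = 269.8759
M3: Pc = R·M3+t = (-0.43045, +0.04339, +0.98971); u = 408.9·(-0.43045)/0.98971 + 330.2 = 152.3597, v = 582.5·(+0.04339)/0.98971 + 231.6 = 257.1360

c0=(164.51, 362.49) c1=(248.31, 375.23) c2=(244.94, 269.88) c3=(152.36, 257.14)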